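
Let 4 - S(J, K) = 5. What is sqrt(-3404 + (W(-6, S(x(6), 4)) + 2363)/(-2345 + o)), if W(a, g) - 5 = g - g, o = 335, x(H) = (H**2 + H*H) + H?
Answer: 2*I*sqrt(859828755)/1005 ≈ 58.354*I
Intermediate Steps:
x(H) = H + 2*H**2 (x(H) = (H**2 + H**2) + H = 2*H**2 + H = H + 2*H**2)
S(J, K) = -1 (S(J, K) = 4 - 1*5 = 4 - 5 = -1)
W(a, g) = 5 (W(a, g) = 5 + (g - g) = 5 + 0 = 5)
sqrt(-3404 + (W(-6, S(x(6), 4)) + 2363)/(-2345 + o)) = sqrt(-3404 + (5 + 2363)/(-2345 + 335)) = sqrt(-3404 + 2368/(-2010)) = sqrt(-3404 + 2368*(-1/2010)) = sqrt(-3404 - 1184/1005) = sqrt(-3422204/1005) = 2*I*sqrt(859828755)/1005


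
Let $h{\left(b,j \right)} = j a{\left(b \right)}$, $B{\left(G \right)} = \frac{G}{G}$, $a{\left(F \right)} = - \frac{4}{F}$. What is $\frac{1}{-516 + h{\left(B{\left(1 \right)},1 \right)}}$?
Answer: $- \frac{1}{520} \approx -0.0019231$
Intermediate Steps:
$B{\left(G \right)} = 1$
$h{\left(b,j \right)} = - \frac{4 j}{b}$ ($h{\left(b,j \right)} = j \left(- \frac{4}{b}\right) = - \frac{4 j}{b}$)
$\frac{1}{-516 + h{\left(B{\left(1 \right)},1 \right)}} = \frac{1}{-516 - \frac{4}{1}} = \frac{1}{-516 - 4 \cdot 1} = \frac{1}{-516 - 4} = \frac{1}{-520} = - \frac{1}{520}$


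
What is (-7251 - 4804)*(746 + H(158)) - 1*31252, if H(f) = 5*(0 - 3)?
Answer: -8843457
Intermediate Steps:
H(f) = -15 (H(f) = 5*(-3) = -15)
(-7251 - 4804)*(746 + H(158)) - 1*31252 = (-7251 - 4804)*(746 - 15) - 1*31252 = -12055*731 - 31252 = -8812205 - 31252 = -8843457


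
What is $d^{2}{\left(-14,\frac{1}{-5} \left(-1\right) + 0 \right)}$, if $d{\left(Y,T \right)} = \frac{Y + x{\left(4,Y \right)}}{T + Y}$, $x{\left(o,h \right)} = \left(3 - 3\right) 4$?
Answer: $\frac{4900}{4761} \approx 1.0292$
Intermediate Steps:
$x{\left(o,h \right)} = 0$ ($x{\left(o,h \right)} = 0 \cdot 4 = 0$)
$d{\left(Y,T \right)} = \frac{Y}{T + Y}$ ($d{\left(Y,T \right)} = \frac{Y + 0}{T + Y} = \frac{Y}{T + Y}$)
$d^{2}{\left(-14,\frac{1}{-5} \left(-1\right) + 0 \right)} = \left(- \frac{14}{\left(\frac{1}{-5} \left(-1\right) + 0\right) - 14}\right)^{2} = \left(- \frac{14}{\left(\left(- \frac{1}{5}\right) \left(-1\right) + 0\right) - 14}\right)^{2} = \left(- \frac{14}{\left(\frac{1}{5} + 0\right) - 14}\right)^{2} = \left(- \frac{14}{\frac{1}{5} - 14}\right)^{2} = \left(- \frac{14}{- \frac{69}{5}}\right)^{2} = \left(\left(-14\right) \left(- \frac{5}{69}\right)\right)^{2} = \left(\frac{70}{69}\right)^{2} = \frac{4900}{4761}$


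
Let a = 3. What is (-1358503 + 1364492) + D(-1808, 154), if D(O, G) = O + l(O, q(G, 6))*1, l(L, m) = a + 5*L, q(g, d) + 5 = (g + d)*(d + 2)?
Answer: -4856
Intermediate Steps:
q(g, d) = -5 + (2 + d)*(d + g) (q(g, d) = -5 + (g + d)*(d + 2) = -5 + (d + g)*(2 + d) = -5 + (2 + d)*(d + g))
l(L, m) = 3 + 5*L
D(O, G) = 3 + 6*O (D(O, G) = O + (3 + 5*O)*1 = O + (3 + 5*O) = 3 + 6*O)
(-1358503 + 1364492) + D(-1808, 154) = (-1358503 + 1364492) + (3 + 6*(-1808)) = 5989 + (3 - 10848) = 5989 - 10845 = -4856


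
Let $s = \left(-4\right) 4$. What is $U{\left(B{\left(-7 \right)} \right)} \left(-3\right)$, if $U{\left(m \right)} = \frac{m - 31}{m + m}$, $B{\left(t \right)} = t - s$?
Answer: $\frac{11}{3} \approx 3.6667$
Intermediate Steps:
$s = -16$
$B{\left(t \right)} = 16 + t$ ($B{\left(t \right)} = t - -16 = t + 16 = 16 + t$)
$U{\left(m \right)} = \frac{-31 + m}{2 m}$
$U{\left(B{\left(-7 \right)} \right)} \left(-3\right) = \frac{-31 + \left(16 - 7\right)}{2 \left(16 - 7\right)} \left(-3\right) = \frac{-31 + 9}{2 \cdot 9} \left(-3\right) = \frac{1}{2} \cdot \frac{1}{9} \left(-22\right) \left(-3\right) = \left(- \frac{11}{9}\right) \left(-3\right) = \frac{11}{3}$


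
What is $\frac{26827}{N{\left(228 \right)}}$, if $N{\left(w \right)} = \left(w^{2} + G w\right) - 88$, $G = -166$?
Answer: $\frac{26827}{14048} \approx 1.9097$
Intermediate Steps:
$N{\left(w \right)} = -88 + w^{2} - 166 w$ ($N{\left(w \right)} = \left(w^{2} - 166 w\right) - 88 = -88 + w^{2} - 166 w$)
$\frac{26827}{N{\left(228 \right)}} = \frac{26827}{-88 + 228^{2} - 37848} = \frac{26827}{-88 + 51984 - 37848} = \frac{26827}{14048}$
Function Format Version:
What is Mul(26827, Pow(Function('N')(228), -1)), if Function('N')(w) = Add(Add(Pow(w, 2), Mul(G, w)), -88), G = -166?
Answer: Rational(26827, 14048) ≈ 1.9097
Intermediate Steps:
Function('N')(w) = Add(-88, Pow(w, 2), Mul(-166, w)) (Function('N')(w) = Add(Add(Pow(w, 2), Mul(-166, w)), -88) = Add(-88, Pow(w, 2), Mul(-166, w)))
Mul(26827, Pow(Function('N')(228), -1)) = Mul(26827, Pow(Add(-88, Pow(228, 2), Mul(-166, 228)), -1)) = Mul(26827, Pow(Add(-88, 51984, -37848), -1)) = Mul(26827, Pow(14048, -1)) = Mul(26827, Rational(1, 14048)) = Rational(26827, 14048)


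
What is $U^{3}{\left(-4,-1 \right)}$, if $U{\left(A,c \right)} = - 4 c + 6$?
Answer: $1000$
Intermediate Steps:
$U{\left(A,c \right)} = 6 - 4 c$
$U^{3}{\left(-4,-1 \right)} = \left(6 - -4\right)^{3} = \left(6 + 4\right)^{3} = 10^{3} = 1000$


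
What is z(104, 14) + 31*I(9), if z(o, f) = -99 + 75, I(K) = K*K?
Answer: 2487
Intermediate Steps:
I(K) = K**2
z(o, f) = -24
z(104, 14) + 31*I(9) = -24 + 31*9**2 = -24 + 31*81 = -24 + 2511 = 2487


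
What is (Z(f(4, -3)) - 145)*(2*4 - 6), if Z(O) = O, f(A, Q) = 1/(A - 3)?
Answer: -288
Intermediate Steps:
f(A, Q) = 1/(-3 + A)
(Z(f(4, -3)) - 145)*(2*4 - 6) = (1/(-3 + 4) - 145)*(2*4 - 6) = (1/1 - 145)*(8 - 6) = (1 - 145)*2 = -144*2 = -288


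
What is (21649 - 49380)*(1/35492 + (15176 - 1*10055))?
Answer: -5040234954623/35492 ≈ -1.4201e+8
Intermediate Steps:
(21649 - 49380)*(1/35492 + (15176 - 1*10055)) = -27731*(1/35492 + (15176 - 10055)) = -27731*(1/35492 + 5121) = -27731*181754533/35492 = -5040234954623/35492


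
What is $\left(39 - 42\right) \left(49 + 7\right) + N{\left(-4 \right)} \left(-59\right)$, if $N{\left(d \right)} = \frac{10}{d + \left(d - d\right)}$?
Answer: $- \frac{41}{2} \approx -20.5$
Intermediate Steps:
$N{\left(d \right)} = \frac{10}{d}$ ($N{\left(d \right)} = \frac{10}{d + 0} = \frac{10}{d}$)
$\left(39 - 42\right) \left(49 + 7\right) + N{\left(-4 \right)} \left(-59\right) = \left(39 - 42\right) \left(49 + 7\right) + \frac{10}{-4} \left(-59\right) = \left(-3\right) 56 + 10 \left(- \frac{1}{4}\right) \left(-59\right) = -168 - - \frac{295}{2} = -168 + \frac{295}{2} = - \frac{41}{2}$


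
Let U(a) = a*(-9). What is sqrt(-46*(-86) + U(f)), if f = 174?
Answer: sqrt(2390) ≈ 48.888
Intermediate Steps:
U(a) = -9*a
sqrt(-46*(-86) + U(f)) = sqrt(-46*(-86) - 9*174) = sqrt(3956 - 1566) = sqrt(2390)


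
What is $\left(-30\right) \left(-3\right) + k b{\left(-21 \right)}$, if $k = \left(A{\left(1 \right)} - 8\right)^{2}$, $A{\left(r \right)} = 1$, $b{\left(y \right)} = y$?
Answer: $-939$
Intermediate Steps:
$k = 49$ ($k = \left(1 - 8\right)^{2} = \left(-7\right)^{2} = 49$)
$\left(-30\right) \left(-3\right) + k b{\left(-21 \right)} = \left(-30\right) \left(-3\right) + 49 \left(-21\right) = 90 - 1029 = -939$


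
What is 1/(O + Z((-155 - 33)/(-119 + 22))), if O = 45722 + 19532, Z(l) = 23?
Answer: 1/65277 ≈ 1.5319e-5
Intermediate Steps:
O = 65254
1/(O + Z((-155 - 33)/(-119 + 22))) = 1/(65254 + 23) = 1/65277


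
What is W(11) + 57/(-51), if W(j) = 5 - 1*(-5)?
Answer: 151/17 ≈ 8.8824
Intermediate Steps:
W(j) = 10 (W(j) = 5 + 5 = 10)
W(11) + 57/(-51) = 10 + 57/(-51) = 10 + 57*(-1/51) = 10 - 19/17 = 151/17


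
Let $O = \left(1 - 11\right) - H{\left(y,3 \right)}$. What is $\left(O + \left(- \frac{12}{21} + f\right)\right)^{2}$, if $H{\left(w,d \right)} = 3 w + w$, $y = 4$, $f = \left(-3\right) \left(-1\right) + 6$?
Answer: $\frac{15129}{49} \approx 308.75$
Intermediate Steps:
$f = 9$ ($f = 3 + 6 = 9$)
$H{\left(w,d \right)} = 4 w$
$O = -26$ ($O = \left(1 - 11\right) - 4 \cdot 4 = \left(1 - 11\right) - 16 = -10 - 16 = -26$)
$\left(O + \left(- \frac{12}{21} + f\right)\right)^{2} = \left(-26 + \left(- \frac{12}{21} + 9\right)\right)^{2} = \left(-26 + \left(\left(-12\right) \frac{1}{21} + 9\right)\right)^{2} = \left(-26 + \left(- \frac{4}{7} + 9\right)\right)^{2} = \left(-26 + \frac{59}{7}\right)^{2} = \left(- \frac{123}{7}\right)^{2} = \frac{15129}{49}$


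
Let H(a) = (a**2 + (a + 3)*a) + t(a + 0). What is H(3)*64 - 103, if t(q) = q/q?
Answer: 1689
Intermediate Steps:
t(q) = 1
H(a) = 1 + a**2 + a*(3 + a) (H(a) = (a**2 + (a + 3)*a) + 1 = (a**2 + (3 + a)*a) + 1 = (a**2 + a*(3 + a)) + 1 = 1 + a**2 + a*(3 + a))
H(3)*64 - 103 = (1 + 2*3**2 + 3*3)*64 - 103 = (1 + 2*9 + 9)*64 - 103 = (1 + 18 + 9)*64 - 103 = 28*64 - 103 = 1792 - 103 = 1689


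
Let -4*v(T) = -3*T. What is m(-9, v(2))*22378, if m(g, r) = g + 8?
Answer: -22378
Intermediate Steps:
v(T) = 3*T/4 (v(T) = -(-3)*T/4 = 3*T/4)
m(g, r) = 8 + g
m(-9, v(2))*22378 = (8 - 9)*22378 = -1*22378 = -22378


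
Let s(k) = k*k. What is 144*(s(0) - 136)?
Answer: -19584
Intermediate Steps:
s(k) = k²
144*(s(0) - 136) = 144*(0² - 136) = 144*(0 - 136) = 144*(-136) = -19584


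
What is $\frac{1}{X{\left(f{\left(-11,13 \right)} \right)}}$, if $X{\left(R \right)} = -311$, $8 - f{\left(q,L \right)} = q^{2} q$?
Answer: $- \frac{1}{311} \approx -0.0032154$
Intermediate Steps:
$f{\left(q,L \right)} = 8 - q^{3}$ ($f{\left(q,L \right)} = 8 - q^{2} q = 8 - q^{3}$)
$\frac{1}{X{\left(f{\left(-11,13 \right)} \right)}} = \frac{1}{-311} = - \frac{1}{311}$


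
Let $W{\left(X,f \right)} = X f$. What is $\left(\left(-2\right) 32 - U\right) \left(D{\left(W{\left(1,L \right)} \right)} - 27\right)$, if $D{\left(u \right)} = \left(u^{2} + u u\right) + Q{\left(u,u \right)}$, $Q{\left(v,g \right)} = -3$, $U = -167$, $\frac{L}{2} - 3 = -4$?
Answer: $-2266$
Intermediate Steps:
$L = -2$ ($L = 6 + 2 \left(-4\right) = 6 - 8 = -2$)
$D{\left(u \right)} = -3 + 2 u^{2}$ ($D{\left(u \right)} = \left(u^{2} + u u\right) - 3 = \left(u^{2} + u^{2}\right) - 3 = 2 u^{2} - 3 = -3 + 2 u^{2}$)
$\left(\left(-2\right) 32 - U\right) \left(D{\left(W{\left(1,L \right)} \right)} - 27\right) = \left(\left(-2\right) 32 - -167\right) \left(\left(-3 + 2 \left(1 \left(-2\right)\right)^{2}\right) - 27\right) = \left(-64 + 167\right) \left(\left(-3 + 2 \left(-2\right)^{2}\right) - 27\right) = 103 \left(\left(-3 + 2 \cdot 4\right) - 27\right) = 103 \left(\left(-3 + 8\right) - 27\right) = 103 \left(5 - 27\right) = 103 \left(-22\right) = -2266$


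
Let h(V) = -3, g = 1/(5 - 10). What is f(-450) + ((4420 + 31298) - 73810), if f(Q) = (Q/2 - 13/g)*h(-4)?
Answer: -37612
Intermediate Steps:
g = -⅕ (g = 1/(-5) = -⅕ ≈ -0.20000)
f(Q) = -195 - 3*Q/2 (f(Q) = (Q/2 - 13/(-⅕))*(-3) = (Q*(½) - 13*(-5))*(-3) = (Q/2 + 65)*(-3) = (65 + Q/2)*(-3) = -195 - 3*Q/2)
f(-450) + ((4420 + 31298) - 73810) = (-195 - 3/2*(-450)) + ((4420 + 31298) - 73810) = (-195 + 675) + (35718 - 73810) = 480 - 38092 = -37612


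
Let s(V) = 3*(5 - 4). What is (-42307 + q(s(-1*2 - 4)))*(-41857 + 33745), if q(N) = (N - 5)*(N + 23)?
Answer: 343616208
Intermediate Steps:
s(V) = 3 (s(V) = 3*1 = 3)
q(N) = (-5 + N)*(23 + N)
(-42307 + q(s(-1*2 - 4)))*(-41857 + 33745) = (-42307 + (-115 + 3² + 18*3))*(-41857 + 33745) = (-42307 + (-115 + 9 + 54))*(-8112) = (-42307 - 52)*(-8112) = -42359*(-8112) = 343616208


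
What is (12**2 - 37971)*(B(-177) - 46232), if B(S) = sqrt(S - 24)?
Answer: 1748817864 - 37827*I*sqrt(201) ≈ 1.7488e+9 - 5.3629e+5*I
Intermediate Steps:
B(S) = sqrt(-24 + S)
(12**2 - 37971)*(B(-177) - 46232) = (12**2 - 37971)*(sqrt(-24 - 177) - 46232) = (144 - 37971)*(sqrt(-201) - 46232) = -37827*(I*sqrt(201) - 46232) = -37827*(-46232 + I*sqrt(201)) = 1748817864 - 37827*I*sqrt(201)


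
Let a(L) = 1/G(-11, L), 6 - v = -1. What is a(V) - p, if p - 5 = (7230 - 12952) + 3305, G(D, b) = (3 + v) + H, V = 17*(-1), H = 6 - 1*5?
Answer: 26533/11 ≈ 2412.1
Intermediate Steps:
v = 7 (v = 6 - 1*(-1) = 6 + 1 = 7)
H = 1 (H = 6 - 5 = 1)
V = -17
G(D, b) = 11 (G(D, b) = (3 + 7) + 1 = 10 + 1 = 11)
a(L) = 1/11
p = -2412 (p = 5 + ((7230 - 12952) + 3305) = 5 + (-5722 + 3305) = 5 - 2417 = -2412)
a(V) - p = 1/11 - 1*(-2412) = 1/11 + 2412 = 26533/11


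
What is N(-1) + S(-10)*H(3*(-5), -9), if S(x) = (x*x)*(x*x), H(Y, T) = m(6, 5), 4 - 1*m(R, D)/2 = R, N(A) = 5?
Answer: -39995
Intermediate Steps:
m(R, D) = 8 - 2*R
H(Y, T) = -4 (H(Y, T) = 8 - 2*6 = 8 - 12 = -4)
S(x) = x⁴ (S(x) = x²*x² = x⁴)
N(-1) + S(-10)*H(3*(-5), -9) = 5 + (-10)⁴*(-4) = 5 + 10000*(-4) = 5 - 40000 = -39995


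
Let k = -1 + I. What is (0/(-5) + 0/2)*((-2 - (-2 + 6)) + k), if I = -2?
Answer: 0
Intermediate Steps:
k = -3 (k = -1 - 2 = -3)
(0/(-5) + 0/2)*((-2 - (-2 + 6)) + k) = (0/(-5) + 0/2)*((-2 - (-2 + 6)) - 3) = (0*(-⅕) + 0*(½))*((-2 - 1*4) - 3) = (0 + 0)*((-2 - 4) - 3) = 0*(-6 - 3) = 0*(-9) = 0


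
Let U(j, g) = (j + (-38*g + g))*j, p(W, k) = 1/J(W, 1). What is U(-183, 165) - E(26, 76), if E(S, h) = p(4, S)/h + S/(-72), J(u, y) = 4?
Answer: 3148327123/2736 ≈ 1.1507e+6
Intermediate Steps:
p(W, k) = 1/4
E(S, h) = -S/72 + 1/(4*h) (E(S, h) = 1/(4*h) + S/(-72) = 1/(4*h) + S*(-1/72) = 1/(4*h) - S/72 = -S/72 + 1/(4*h))
U(j, g) = j*(j - 37*g) (U(j, g) = (j - 37*g)*j = j*(j - 37*g))
U(-183, 165) - E(26, 76) = -183*(-183 - 37*165) - (18 - 1*26*76)/(72*76) = -183*(-183 - 6105) - (18 - 1976)/(72*76) = -183*(-6288) - (-1958)/(72*76) = 1150704 - 1*(-979/2736) = 1150704 + 979/2736 = 3148327123/2736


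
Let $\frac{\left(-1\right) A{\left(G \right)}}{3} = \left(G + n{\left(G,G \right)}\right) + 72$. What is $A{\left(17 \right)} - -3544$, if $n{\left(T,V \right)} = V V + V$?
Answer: $2359$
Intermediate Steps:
$n{\left(T,V \right)} = V + V^{2}$ ($n{\left(T,V \right)} = V^{2} + V = V + V^{2}$)
$A{\left(G \right)} = -216 - 3 G - 3 G \left(1 + G\right)$ ($A{\left(G \right)} = - 3 \left(\left(G + G \left(1 + G\right)\right) + 72\right) = - 3 \left(72 + G + G \left(1 + G\right)\right) = -216 - 3 G - 3 G \left(1 + G\right)$)
$A{\left(17 \right)} - -3544 = \left(-216 - 51 - 51 \left(1 + 17\right)\right) - -3544 = \left(-216 - 51 - 51 \cdot 18\right) + \left(3612 - 68\right) = \left(-216 - 51 - 918\right) + 3544 = -1185 + 3544 = 2359$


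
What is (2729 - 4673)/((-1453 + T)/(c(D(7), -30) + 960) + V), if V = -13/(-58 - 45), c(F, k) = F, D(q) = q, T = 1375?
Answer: -193624344/4537 ≈ -42677.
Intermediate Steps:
V = 13/103 (V = -13/(-103) = -1/103*(-13) = 13/103 ≈ 0.12621)
(2729 - 4673)/((-1453 + T)/(c(D(7), -30) + 960) + V) = (2729 - 4673)/((-1453 + 1375)/(7 + 960) + 13/103) = -1944/(-78/967 + 13/103) = -1944/4537/99601 = -1944*99601/4537 = -193624344/4537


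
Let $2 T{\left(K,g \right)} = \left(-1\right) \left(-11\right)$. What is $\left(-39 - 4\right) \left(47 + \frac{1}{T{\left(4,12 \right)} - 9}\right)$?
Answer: $- \frac{14061}{7} \approx -2008.7$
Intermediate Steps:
$T{\left(K,g \right)} = \frac{11}{2}$ ($T{\left(K,g \right)} = \frac{\left(-1\right) \left(-11\right)}{2} = \frac{1}{2} \cdot 11 = \frac{11}{2}$)
$\left(-39 - 4\right) \left(47 + \frac{1}{T{\left(4,12 \right)} - 9}\right) = \left(-39 - 4\right) \left(47 + \frac{1}{\frac{11}{2} - 9}\right) = - 43 \left(47 + \frac{1}{\frac{11}{2} - 9}\right) = - 43 \left(47 + \frac{1}{- \frac{7}{2}}\right) = - 43 \left(47 - \frac{2}{7}\right) = \left(-43\right) \frac{327}{7} = - \frac{14061}{7}$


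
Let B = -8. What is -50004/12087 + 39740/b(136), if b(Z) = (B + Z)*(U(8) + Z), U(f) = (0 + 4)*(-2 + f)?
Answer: -3020803/1375232 ≈ -2.1966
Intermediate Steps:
U(f) = -8 + 4*f (U(f) = 4*(-2 + f) = -8 + 4*f)
b(Z) = (-8 + Z)*(24 + Z) (b(Z) = (-8 + Z)*((-8 + 4*8) + Z) = (-8 + Z)*((-8 + 32) + Z) = (-8 + Z)*(24 + Z))
-50004/12087 + 39740/b(136) = -50004/12087 + 39740/(-192 + 136**2 + 16*136) = -50004*1/12087 + 39740/(-192 + 18496 + 2176) = -5556/1343 + 39740/20480 = -5556/1343 + 39740*(1/20480) = -5556/1343 + 1987/1024 = -3020803/1375232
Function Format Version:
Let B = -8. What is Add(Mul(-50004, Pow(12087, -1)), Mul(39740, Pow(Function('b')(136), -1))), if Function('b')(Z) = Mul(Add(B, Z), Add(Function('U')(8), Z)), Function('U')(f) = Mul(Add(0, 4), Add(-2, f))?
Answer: Rational(-3020803, 1375232) ≈ -2.1966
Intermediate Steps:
Function('U')(f) = Add(-8, Mul(4, f)) (Function('U')(f) = Mul(4, Add(-2, f)) = Add(-8, Mul(4, f)))
Function('b')(Z) = Mul(Add(-8, Z), Add(24, Z)) (Function('b')(Z) = Mul(Add(-8, Z), Add(Add(-8, Mul(4, 8)), Z)) = Mul(Add(-8, Z), Add(Add(-8, 32), Z)) = Mul(Add(-8, Z), Add(24, Z)))
Add(Mul(-50004, Pow(12087, -1)), Mul(39740, Pow(Function('b')(136), -1))) = Add(Mul(-50004, Pow(12087, -1)), Mul(39740, Pow(Add(-192, Pow(136, 2), Mul(16, 136)), -1))) = Add(Mul(-50004, Rational(1, 12087)), Mul(39740, Pow(Add(-192, 18496, 2176), -1))) = Add(Rational(-5556, 1343), Mul(39740, Pow(20480, -1))) = Add(Rational(-5556, 1343), Mul(39740, Rational(1, 20480))) = Add(Rational(-5556, 1343), Rational(1987, 1024)) = Rational(-3020803, 1375232)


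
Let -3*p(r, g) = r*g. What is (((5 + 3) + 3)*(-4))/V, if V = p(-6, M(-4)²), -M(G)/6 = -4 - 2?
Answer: -11/648 ≈ -0.016975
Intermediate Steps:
M(G) = 36 (M(G) = -6*(-4 - 2) = -6*(-6) = 36)
p(r, g) = -g*r/3 (p(r, g) = -r*g/3 = -g*r/3)
V = 2592 (V = -⅓*36²*(-6) = -⅓*1296*(-6) = 2592)
(((5 + 3) + 3)*(-4))/V = (((5 + 3) + 3)*(-4))/2592 = ((8 + 3)*(-4))*(1/2592) = (11*(-4))*(1/2592) = -44*1/2592 = -11/648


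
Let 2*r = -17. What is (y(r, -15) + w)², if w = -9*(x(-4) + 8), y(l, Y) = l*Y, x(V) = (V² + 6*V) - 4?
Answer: 106929/4 ≈ 26732.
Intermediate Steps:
x(V) = -4 + V² + 6*V
r = -17/2 (r = (½)*(-17) = -17/2 ≈ -8.5000)
y(l, Y) = Y*l
w = 36 (w = -9*((-4 + (-4)² + 6*(-4)) + 8) = -9*((-4 + 16 - 24) + 8) = -9*(-12 + 8) = -9*(-4) = 36)
(y(r, -15) + w)² = (-15*(-17/2) + 36)² = (255/2 + 36)² = (327/2)² = 106929/4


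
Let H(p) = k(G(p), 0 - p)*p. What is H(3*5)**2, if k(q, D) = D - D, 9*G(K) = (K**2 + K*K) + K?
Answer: 0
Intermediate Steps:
G(K) = K/9 + 2*K**2/9 (G(K) = ((K**2 + K*K) + K)/9 = ((K**2 + K**2) + K)/9 = (2*K**2 + K)/9 = (K + 2*K**2)/9 = K/9 + 2*K**2/9)
k(q, D) = 0
H(p) = 0 (H(p) = 0*p = 0)
H(3*5)**2 = 0**2 = 0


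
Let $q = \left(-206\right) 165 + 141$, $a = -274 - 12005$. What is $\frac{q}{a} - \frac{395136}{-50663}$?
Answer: $\frac{2188922277}{207363659} \approx 10.556$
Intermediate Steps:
$a = -12279$ ($a = -274 - 12005 = -12279$)
$q = -33849$ ($q = -33990 + 141 = -33849$)
$\frac{q}{a} - \frac{395136}{-50663} = - \frac{33849}{-12279} - \frac{395136}{-50663} = \left(-33849\right) \left(- \frac{1}{12279}\right) - - \frac{395136}{50663} = \frac{11283}{4093} + \frac{395136}{50663} = \frac{2188922277}{207363659}$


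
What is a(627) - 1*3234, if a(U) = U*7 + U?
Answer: 1782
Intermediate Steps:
a(U) = 8*U (a(U) = 7*U + U = 8*U)
a(627) - 1*3234 = 8*627 - 1*3234 = 5016 - 3234 = 1782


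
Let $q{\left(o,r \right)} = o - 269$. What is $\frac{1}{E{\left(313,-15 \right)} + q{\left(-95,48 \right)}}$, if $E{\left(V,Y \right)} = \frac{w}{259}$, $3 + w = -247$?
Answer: $- \frac{259}{94526} \approx -0.00274$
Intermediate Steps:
$w = -250$ ($w = -3 - 247 = -250$)
$q{\left(o,r \right)} = -269 + o$
$E{\left(V,Y \right)} = - \frac{250}{259}$
$\frac{1}{E{\left(313,-15 \right)} + q{\left(-95,48 \right)}} = \frac{1}{- \frac{250}{259} - 364} = \frac{1}{- \frac{94526}{259}} = - \frac{259}{94526}$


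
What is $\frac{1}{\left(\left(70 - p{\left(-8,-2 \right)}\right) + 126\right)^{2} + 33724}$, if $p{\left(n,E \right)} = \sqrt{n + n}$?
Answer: $\frac{18031}{1301082500} + \frac{98 i}{325270625} \approx 1.3858 \cdot 10^{-5} + 3.0129 \cdot 10^{-7} i$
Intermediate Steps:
$p{\left(n,E \right)} = \sqrt{2} \sqrt{n}$ ($p{\left(n,E \right)} = \sqrt{2 n} = \sqrt{2} \sqrt{n}$)
$\frac{1}{\left(\left(70 - p{\left(-8,-2 \right)}\right) + 126\right)^{2} + 33724} = \frac{1}{\left(\left(70 - \sqrt{2} \sqrt{-8}\right) + 126\right)^{2} + 33724} = \frac{1}{\left(\left(70 - \sqrt{2} \cdot 2 i \sqrt{2}\right) + 126\right)^{2} + 33724} = \frac{1}{\left(\left(70 - 4 i\right) + 126\right)^{2} + 33724} = \frac{1}{\left(196 - 4 i\right)^{2} + 33724} = \frac{1}{33724 + \left(196 - 4 i\right)^{2}}$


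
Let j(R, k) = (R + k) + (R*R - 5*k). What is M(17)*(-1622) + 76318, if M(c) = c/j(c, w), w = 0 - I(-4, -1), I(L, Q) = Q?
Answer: 11510231/151 ≈ 76227.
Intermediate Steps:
w = 1 (w = 0 - 1*(-1) = 0 + 1 = 1)
j(R, k) = R + R² - 4*k (j(R, k) = (R + k) + (R² - 5*k) = R + R² - 4*k)
M(c) = c/(-4 + c + c²) (M(c) = c/(c + c² - 4*1) = c/(c + c² - 4) = c/(-4 + c + c²))
M(17)*(-1622) + 76318 = (17/(-4 + 17 + 17²))*(-1622) + 76318 = (17/(-4 + 17 + 289))*(-1622) + 76318 = (17/302)*(-1622) + 76318 = -13787/151 + 76318 = 11510231/151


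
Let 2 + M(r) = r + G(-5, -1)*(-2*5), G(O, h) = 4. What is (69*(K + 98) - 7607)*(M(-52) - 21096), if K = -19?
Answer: 45685640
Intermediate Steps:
M(r) = -42 + r (M(r) = -2 + (r + 4*(-2*5)) = -2 + (r + 4*(-10)) = -2 + (r - 40) = -2 + (-40 + r) = -42 + r)
(69*(K + 98) - 7607)*(M(-52) - 21096) = (69*(-19 + 98) - 7607)*((-42 - 52) - 21096) = (69*79 - 7607)*(-94 - 21096) = (5451 - 7607)*(-21190) = -2156*(-21190) = 45685640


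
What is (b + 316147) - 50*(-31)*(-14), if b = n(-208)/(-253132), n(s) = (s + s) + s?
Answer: 18633489657/63283 ≈ 2.9445e+5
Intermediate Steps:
n(s) = 3*s (n(s) = 2*s + s = 3*s)
b = 156/63283 (b = (3*(-208))/(-253132) = -624*(-1/253132) = 156/63283 ≈ 0.0024651)
(b + 316147) - 50*(-31)*(-14) = (156/63283 + 316147) - 50*(-31)*(-14) = 20006730757/63283 + 1550*(-14) = 20006730757/63283 - 21700 = 18633489657/63283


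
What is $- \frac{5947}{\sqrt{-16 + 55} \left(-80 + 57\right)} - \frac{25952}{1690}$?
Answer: $- \frac{12976}{845} + \frac{5947 \sqrt{39}}{897} \approx 26.047$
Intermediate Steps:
$- \frac{5947}{\sqrt{-16 + 55} \left(-80 + 57\right)} - \frac{25952}{1690} = - \frac{5947}{\sqrt{39} \left(-23\right)} - \frac{12976}{845} = - \frac{5947}{\left(-23\right) \sqrt{39}} - \frac{12976}{845} = - 5947 \left(- \frac{\sqrt{39}}{897}\right) - \frac{12976}{845} = \frac{5947 \sqrt{39}}{897} - \frac{12976}{845} = - \frac{12976}{845} + \frac{5947 \sqrt{39}}{897}$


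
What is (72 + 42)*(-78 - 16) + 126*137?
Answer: 6546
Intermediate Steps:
(72 + 42)*(-78 - 16) + 126*137 = 114*(-94) + 17262 = -10716 + 17262 = 6546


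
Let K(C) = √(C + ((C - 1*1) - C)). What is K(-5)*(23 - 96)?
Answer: -73*I*√6 ≈ -178.81*I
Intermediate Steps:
K(C) = √(-1 + C) (K(C) = √(C + ((C - 1) - C)) = √(C + ((-1 + C) - C)) = √(C - 1) = √(-1 + C))
K(-5)*(23 - 96) = √(-1 - 5)*(23 - 96) = √(-6)*(-73) = (I*√6)*(-73) = -73*I*√6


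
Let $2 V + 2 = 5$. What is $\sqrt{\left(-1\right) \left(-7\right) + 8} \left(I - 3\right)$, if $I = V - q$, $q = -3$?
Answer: $\frac{3 \sqrt{15}}{2} \approx 5.8095$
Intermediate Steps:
$V = \frac{3}{2}$ ($V = -1 + \frac{1}{2} \cdot 5 = -1 + \frac{5}{2} = \frac{3}{2} \approx 1.5$)
$I = \frac{9}{2}$ ($I = \frac{3}{2} - -3 = \frac{3}{2} + 3 = \frac{9}{2} \approx 4.5$)
$\sqrt{\left(-1\right) \left(-7\right) + 8} \left(I - 3\right) = \sqrt{\left(-1\right) \left(-7\right) + 8} \left(\frac{9}{2} - 3\right) = \sqrt{7 + 8} \cdot \frac{3}{2} = \sqrt{15} \cdot \frac{3}{2} = \frac{3 \sqrt{15}}{2}$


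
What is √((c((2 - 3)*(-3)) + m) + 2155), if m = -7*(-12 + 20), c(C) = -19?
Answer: 4*√130 ≈ 45.607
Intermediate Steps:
m = -56 (m = -7*8 = -56)
√((c((2 - 3)*(-3)) + m) + 2155) = √((-19 - 56) + 2155) = √(-75 + 2155) = √2080 = 4*√130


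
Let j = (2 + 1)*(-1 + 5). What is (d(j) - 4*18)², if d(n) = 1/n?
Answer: 744769/144 ≈ 5172.0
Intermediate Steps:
j = 12 (j = 3*4 = 12)
(d(j) - 4*18)² = (1/12 - 4*18)² = (1/12 - 72)² = (-863/12)² = 744769/144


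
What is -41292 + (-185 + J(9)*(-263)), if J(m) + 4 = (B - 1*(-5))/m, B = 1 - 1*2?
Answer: -364877/9 ≈ -40542.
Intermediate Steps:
B = -1 (B = 1 - 2 = -1)
J(m) = -4 + 4/m (J(m) = -4 + (-1 - 1*(-5))/m = -4 + (-1 + 5)/m = -4 + 4/m)
-41292 + (-185 + J(9)*(-263)) = -41292 + (-185 + (-4 + 4/9)*(-263)) = -41292 + (-185 - 32/9*(-263)) = -41292 + (-185 + 8416/9) = -41292 + 6751/9 = -364877/9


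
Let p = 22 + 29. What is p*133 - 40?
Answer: 6743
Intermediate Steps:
p = 51
p*133 - 40 = 51*133 - 40 = 6783 - 40 = 6743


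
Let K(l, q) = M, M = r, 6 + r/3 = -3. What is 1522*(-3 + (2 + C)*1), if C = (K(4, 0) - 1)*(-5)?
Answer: 211558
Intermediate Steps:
r = -27 (r = -18 + 3*(-3) = -18 - 9 = -27)
M = -27
K(l, q) = -27
C = 140 (C = (-27 - 1)*(-5) = -28*(-5) = 140)
1522*(-3 + (2 + C)*1) = 1522*(-3 + (2 + 140)*1) = 1522*(-3 + 142*1) = 1522*(-3 + 142) = 1522*139 = 211558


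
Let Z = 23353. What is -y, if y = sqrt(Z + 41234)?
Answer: -sqrt(64587) ≈ -254.14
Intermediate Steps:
y = sqrt(64587) (y = sqrt(23353 + 41234) = sqrt(64587) ≈ 254.14)
-y = -sqrt(64587)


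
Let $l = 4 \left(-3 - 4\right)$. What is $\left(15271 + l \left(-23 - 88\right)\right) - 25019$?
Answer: $-6640$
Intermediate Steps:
$l = -28$ ($l = 4 \left(-7\right) = -28$)
$\left(15271 + l \left(-23 - 88\right)\right) - 25019 = \left(15271 - 28 \left(-23 - 88\right)\right) - 25019 = \left(15271 - -3108\right) - 25019 = \left(15271 + 3108\right) - 25019 = 18379 - 25019 = -6640$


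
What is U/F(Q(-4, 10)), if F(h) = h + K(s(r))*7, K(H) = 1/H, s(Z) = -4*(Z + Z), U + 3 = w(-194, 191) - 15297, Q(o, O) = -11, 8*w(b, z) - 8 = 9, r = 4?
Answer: 489532/359 ≈ 1363.6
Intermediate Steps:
w(b, z) = 17/8 (w(b, z) = 1 + (⅛)*9 = 1 + 9/8 = 17/8)
U = -122383/8 (U = -3 + (17/8 - 15297) = -3 - 122359/8 = -122383/8 ≈ -15298.)
s(Z) = -8*Z
F(h) = -7/32 + h (F(h) = h + 7/(-8*4) = h + 7/(-32) = h - 1/32*7 = h - 7/32 = -7/32 + h)
U/F(Q(-4, 10)) = -122383/(8*(-7/32 - 11)) = -122383/(8*(-359/32)) = -122383/8*(-32/359) = 489532/359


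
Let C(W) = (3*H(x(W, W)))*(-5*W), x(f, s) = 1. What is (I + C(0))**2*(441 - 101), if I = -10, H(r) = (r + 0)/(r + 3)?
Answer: 34000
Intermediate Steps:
H(r) = r/(3 + r)
C(W) = -15*W/4 (C(W) = (3*(1/(3 + 1)))*(-5*W) = (3*(1/4))*(-5*W) = 3*(-5*W)/4 = -15*W/4)
(I + C(0))**2*(441 - 101) = (-10 - 15/4*0)**2*(441 - 101) = (-10 + 0)**2*340 = (-10)**2*340 = 100*340 = 34000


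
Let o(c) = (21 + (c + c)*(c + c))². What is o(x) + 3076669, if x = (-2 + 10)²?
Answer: 272200694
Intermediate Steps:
x = 64 (x = 8² = 64)
o(c) = (21 + 4*c²)² (o(c) = (21 + (2*c)*(2*c))² = (21 + 4*c²)²)
o(x) + 3076669 = (21 + 4*64²)² + 3076669 = (21 + 4*4096)² + 3076669 = (21 + 16384)² + 3076669 = 16405² + 3076669 = 269124025 + 3076669 = 272200694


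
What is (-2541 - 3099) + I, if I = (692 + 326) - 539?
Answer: -5161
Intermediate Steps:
I = 479 (I = 1018 - 539 = 479)
(-2541 - 3099) + I = (-2541 - 3099) + 479 = -5640 + 479 = -5161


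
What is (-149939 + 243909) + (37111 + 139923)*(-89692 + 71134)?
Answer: -3285303002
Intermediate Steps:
(-149939 + 243909) + (37111 + 139923)*(-89692 + 71134) = 93970 + 177034*(-18558) = 93970 - 3285396972 = -3285303002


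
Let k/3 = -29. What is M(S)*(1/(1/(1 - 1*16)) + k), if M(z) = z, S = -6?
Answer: 612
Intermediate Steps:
k = -87 (k = 3*(-29) = -87)
M(S)*(1/(1/(1 - 1*16)) + k) = -6*(1/(1/(1 - 1*16)) - 87) = -6*(1/(1/(1 - 16)) - 87) = -6*(1/(1/(-15)) - 87) = -6*(1/(-1/15) - 87) = -6*(-15 - 87) = -6*(-102) = 612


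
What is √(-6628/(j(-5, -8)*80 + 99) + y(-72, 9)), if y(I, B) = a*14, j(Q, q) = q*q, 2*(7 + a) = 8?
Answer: I*√1178585894/5219 ≈ 6.578*I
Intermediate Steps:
a = -3 (a = -7 + (½)*8 = -7 + 4 = -3)
j(Q, q) = q²
y(I, B) = -42 (y(I, B) = -3*14 = -42)
√(-6628/(j(-5, -8)*80 + 99) + y(-72, 9)) = √(-6628/((-8)²*80 + 99) - 42) = √(-6628/(64*80 + 99) - 42) = √(-6628/(5120 + 99) - 42) = √(-6628/5219 - 42) = √(-225826/5219) = I*√1178585894/5219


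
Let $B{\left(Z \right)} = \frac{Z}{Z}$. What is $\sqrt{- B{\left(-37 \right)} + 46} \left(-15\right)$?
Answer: $- 45 \sqrt{5} \approx -100.62$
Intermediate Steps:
$B{\left(Z \right)} = 1$
$\sqrt{- B{\left(-37 \right)} + 46} \left(-15\right) = \sqrt{\left(-1\right) 1 + 46} \left(-15\right) = \sqrt{-1 + 46} \left(-15\right) = \sqrt{45} \left(-15\right) = 3 \sqrt{5} \left(-15\right) = - 45 \sqrt{5}$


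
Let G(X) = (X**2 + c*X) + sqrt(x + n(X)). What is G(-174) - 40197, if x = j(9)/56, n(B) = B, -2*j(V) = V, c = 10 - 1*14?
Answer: -9225 + I*sqrt(136479)/28 ≈ -9225.0 + 13.194*I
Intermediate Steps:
c = -4 (c = 10 - 14 = -4)
j(V) = -V/2
x = -9/112 (x = -1/2*9/56 = -9/2*1/56 = -9/112 ≈ -0.080357)
G(X) = X**2 + sqrt(-9/112 + X) - 4*X (G(X) = (X**2 - 4*X) + sqrt(-9/112 + X) = X**2 + sqrt(-9/112 + X) - 4*X)
G(-174) - 40197 = ((-174)**2 - 4*(-174) + sqrt(-63 + 784*(-174))/28) - 40197 = (30276 + 696 + sqrt(-63 - 136416)/28) - 40197 = (30276 + 696 + sqrt(-136479)/28) - 40197 = (30276 + 696 + (I*sqrt(136479))/28) - 40197 = (30276 + 696 + I*sqrt(136479)/28) - 40197 = (30972 + I*sqrt(136479)/28) - 40197 = -9225 + I*sqrt(136479)/28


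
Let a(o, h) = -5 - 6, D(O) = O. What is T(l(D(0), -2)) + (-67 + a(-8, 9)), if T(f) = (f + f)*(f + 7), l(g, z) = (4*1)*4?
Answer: 658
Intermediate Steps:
l(g, z) = 16 (l(g, z) = 4*4 = 16)
a(o, h) = -11
T(f) = 2*f*(7 + f) (T(f) = (2*f)*(7 + f) = 2*f*(7 + f))
T(l(D(0), -2)) + (-67 + a(-8, 9)) = 2*16*(7 + 16) + (-67 - 11) = 2*16*23 - 78 = 736 - 78 = 658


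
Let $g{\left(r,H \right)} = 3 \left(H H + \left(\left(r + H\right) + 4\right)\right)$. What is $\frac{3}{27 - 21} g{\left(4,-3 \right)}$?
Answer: $21$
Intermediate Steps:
$g{\left(r,H \right)} = 12 + 3 H + 3 r + 3 H^{2}$ ($g{\left(r,H \right)} = 3 \left(H^{2} + \left(\left(H + r\right) + 4\right)\right) = 3 \left(H^{2} + \left(4 + H + r\right)\right) = 3 \left(4 + H + r + H^{2}\right) = 12 + 3 H + 3 r + 3 H^{2}$)
$\frac{3}{27 - 21} g{\left(4,-3 \right)} = \frac{3}{27 - 21} \left(12 + 3 \left(-3\right) + 3 \cdot 4 + 3 \left(-3\right)^{2}\right) = \frac{3}{6} \left(12 - 9 + 12 + 3 \cdot 9\right) = 3 \cdot \frac{1}{6} \left(12 - 9 + 12 + 27\right) = \frac{1}{2} \cdot 42 = 21$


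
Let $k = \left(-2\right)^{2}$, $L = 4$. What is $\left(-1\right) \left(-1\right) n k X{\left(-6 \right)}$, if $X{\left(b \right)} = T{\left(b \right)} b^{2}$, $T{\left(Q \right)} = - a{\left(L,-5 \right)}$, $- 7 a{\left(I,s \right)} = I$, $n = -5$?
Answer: $- \frac{2880}{7} \approx -411.43$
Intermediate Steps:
$a{\left(I,s \right)} = - \frac{I}{7}$
$T{\left(Q \right)} = \frac{4}{7}$ ($T{\left(Q \right)} = - \frac{\left(-1\right) 4}{7} = \left(-1\right) \left(- \frac{4}{7}\right) = \frac{4}{7}$)
$k = 4$
$X{\left(b \right)} = \frac{4 b^{2}}{7}$
$\left(-1\right) \left(-1\right) n k X{\left(-6 \right)} = \left(-1\right) \left(-1\right) \left(-5\right) 4 \frac{4 \left(-6\right)^{2}}{7} = 1 \left(-5\right) 4 \cdot \frac{4}{7} \cdot 36 = \left(-5\right) 4 \cdot \frac{144}{7} = \left(-20\right) \frac{144}{7} = - \frac{2880}{7}$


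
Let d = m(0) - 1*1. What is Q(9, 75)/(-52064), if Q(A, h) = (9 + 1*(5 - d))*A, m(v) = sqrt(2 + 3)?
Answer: -135/52064 + 9*sqrt(5)/52064 ≈ -0.0022064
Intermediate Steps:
m(v) = sqrt(5)
d = -1 + sqrt(5) (d = sqrt(5) - 1*1 = sqrt(5) - 1 = -1 + sqrt(5) ≈ 1.2361)
Q(A, h) = A*(15 - sqrt(5)) (Q(A, h) = (9 + 1*(5 - (-1 + sqrt(5))))*A = (9 + 1*(5 + (1 - sqrt(5))))*A = (9 + 1*(6 - sqrt(5)))*A = (9 + (6 - sqrt(5)))*A = (15 - sqrt(5))*A = A*(15 - sqrt(5)))
Q(9, 75)/(-52064) = (9*(15 - sqrt(5)))/(-52064) = (135 - 9*sqrt(5))*(-1/52064) = -135/52064 + 9*sqrt(5)/52064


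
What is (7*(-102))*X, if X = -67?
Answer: 47838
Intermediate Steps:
(7*(-102))*X = (7*(-102))*(-67) = -714*(-67) = 47838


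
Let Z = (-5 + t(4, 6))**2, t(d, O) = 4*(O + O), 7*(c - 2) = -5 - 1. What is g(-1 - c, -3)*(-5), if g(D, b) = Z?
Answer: -9245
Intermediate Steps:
c = 8/7 (c = 2 + (-5 - 1)/7 = 2 + (1/7)*(-6) = 2 - 6/7 = 8/7 ≈ 1.1429)
t(d, O) = 8*O (t(d, O) = 4*(2*O) = 8*O)
Z = 1849 (Z = (-5 + 8*6)**2 = (-5 + 48)**2 = 43**2 = 1849)
g(D, b) = 1849
g(-1 - c, -3)*(-5) = 1849*(-5) = -9245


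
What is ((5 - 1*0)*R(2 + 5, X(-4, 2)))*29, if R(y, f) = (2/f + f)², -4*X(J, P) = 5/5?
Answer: 157905/16 ≈ 9869.1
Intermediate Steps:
X(J, P) = -¼ (X(J, P) = -5/(4*5) = -¼*1 = -¼)
R(y, f) = (f + 2/f)²
((5 - 1*0)*R(2 + 5, X(-4, 2)))*29 = ((5 - 1*0)*((2 + (-¼)²)²/(-¼)²))*29 = ((5 + 0)*(16*(2 + 1/16)²))*29 = (5*(16*(33/16)²))*29 = (5*(16*(1089/256)))*29 = (5*(1089/16))*29 = (5445/16)*29 = 157905/16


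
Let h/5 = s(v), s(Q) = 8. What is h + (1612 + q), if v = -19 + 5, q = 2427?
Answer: 4079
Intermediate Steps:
v = -14
h = 40 (h = 5*8 = 40)
h + (1612 + q) = 40 + (1612 + 2427) = 40 + 4039 = 4079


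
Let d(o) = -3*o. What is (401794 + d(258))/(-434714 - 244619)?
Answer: -401020/679333 ≈ -0.59031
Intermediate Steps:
(401794 + d(258))/(-434714 - 244619) = (401794 - 3*258)/(-434714 - 244619) = (401794 - 774)/(-679333) = 401020*(-1/679333) = -401020/679333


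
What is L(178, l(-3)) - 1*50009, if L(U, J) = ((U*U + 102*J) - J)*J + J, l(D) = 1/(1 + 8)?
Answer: -3765463/81 ≈ -46487.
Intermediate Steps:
l(D) = ⅑ (l(D) = 1/9 = ⅑)
L(U, J) = J + J*(U² + 101*J) (L(U, J) = ((U² + 102*J) - J)*J + J = (U² + 101*J)*J + J = J*(U² + 101*J) + J = J + J*(U² + 101*J))
L(178, l(-3)) - 1*50009 = (1 + 178² + 101*(⅑))/9 - 1*50009 = (1 + 31684 + 101/9)/9 - 50009 = (⅑)*(285266/9) - 50009 = 285266/81 - 50009 = -3765463/81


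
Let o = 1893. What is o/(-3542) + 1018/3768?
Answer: -881767/3336564 ≈ -0.26427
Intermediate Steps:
o/(-3542) + 1018/3768 = 1893/(-3542) + 1018/3768 = 1893*(-1/3542) + 1018*(1/3768) = -1893/3542 + 509/1884 = -881767/3336564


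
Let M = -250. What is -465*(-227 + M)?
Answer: 221805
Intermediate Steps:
-465*(-227 + M) = -465*(-227 - 250) = -465*(-477) = 221805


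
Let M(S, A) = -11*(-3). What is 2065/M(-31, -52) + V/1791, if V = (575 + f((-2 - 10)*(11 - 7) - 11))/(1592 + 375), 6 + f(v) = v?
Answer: 269437005/4305763 ≈ 62.576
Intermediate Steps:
f(v) = -6 + v
V = 510/1967 (V = (575 + (-6 + ((-2 - 10)*(11 - 7) - 11)))/(1592 + 375) = (575 + (-6 + (-12*4 - 11)))/1967 = (575 + (-6 + (-48 - 11)))*(1/1967) = (575 + (-6 - 59))*(1/1967) = (575 - 65)*(1/1967) = 510*(1/1967) = 510/1967 ≈ 0.25928)
M(S, A) = 33
2065/M(-31, -52) + V/1791 = 2065/33 + (510/1967)/1791 = 2065*(1/33) + (510/1967)*(1/1791) = 2065/33 + 170/1174299 = 269437005/4305763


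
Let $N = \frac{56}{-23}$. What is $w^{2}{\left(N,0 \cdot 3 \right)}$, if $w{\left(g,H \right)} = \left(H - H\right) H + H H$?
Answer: $0$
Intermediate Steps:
$N = - \frac{56}{23}$ ($N = 56 \left(- \frac{1}{23}\right) = - \frac{56}{23} \approx -2.4348$)
$w{\left(g,H \right)} = H^{2}$ ($w{\left(g,H \right)} = 0 H + H^{2} = 0 + H^{2} = H^{2}$)
$w^{2}{\left(N,0 \cdot 3 \right)} = \left(\left(0 \cdot 3\right)^{2}\right)^{2} = \left(0^{2}\right)^{2} = 0^{2} = 0$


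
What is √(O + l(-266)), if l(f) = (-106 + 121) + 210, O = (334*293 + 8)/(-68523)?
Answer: √1049758998015/68523 ≈ 14.952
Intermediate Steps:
O = -97870/68523 (O = (97862 + 8)*(-1/68523) = 97870*(-1/68523) = -97870/68523 ≈ -1.4283)
l(f) = 225 (l(f) = 15 + 210 = 225)
√(O + l(-266)) = √(-97870/68523 + 225) = √(15319805/68523) = √1049758998015/68523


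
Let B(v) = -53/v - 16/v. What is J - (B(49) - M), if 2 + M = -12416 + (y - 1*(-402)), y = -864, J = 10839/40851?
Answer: -8592844430/667233 ≈ -12878.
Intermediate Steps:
J = 3613/13617 (J = 10839*(1/40851) = 3613/13617 ≈ 0.26533)
M = -12880 (M = -2 + (-12416 + (-864 - 1*(-402))) = -2 + (-12416 + (-864 + 402)) = -2 + (-12416 - 462) = -2 - 12878 = -12880)
B(v) = -69/v
J - (B(49) - M) = 3613/13617 - (-69/49 - 1*(-12880)) = 3613/13617 - (-69*1/49 + 12880) = 3613/13617 - (-69/49 + 12880) = 3613/13617 - 1*631051/49 = 3613/13617 - 631051/49 = -8592844430/667233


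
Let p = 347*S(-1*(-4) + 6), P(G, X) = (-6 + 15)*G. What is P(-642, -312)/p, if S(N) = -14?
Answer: 2889/2429 ≈ 1.1894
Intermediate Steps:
P(G, X) = 9*G
p = -4858 (p = 347*(-14) = -4858)
P(-642, -312)/p = (9*(-642))/(-4858) = -5778*(-1/4858) = 2889/2429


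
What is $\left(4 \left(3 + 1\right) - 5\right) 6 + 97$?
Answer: $163$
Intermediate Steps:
$\left(4 \left(3 + 1\right) - 5\right) 6 + 97 = \left(4 \cdot 4 - 5\right) 6 + 97 = \left(16 - 5\right) 6 + 97 = 11 \cdot 6 + 97 = 66 + 97 = 163$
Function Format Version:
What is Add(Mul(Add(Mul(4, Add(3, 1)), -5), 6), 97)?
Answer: 163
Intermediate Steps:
Add(Mul(Add(Mul(4, Add(3, 1)), -5), 6), 97) = Add(Mul(Add(Mul(4, 4), -5), 6), 97) = Add(Mul(Add(16, -5), 6), 97) = Add(Mul(11, 6), 97) = Add(66, 97) = 163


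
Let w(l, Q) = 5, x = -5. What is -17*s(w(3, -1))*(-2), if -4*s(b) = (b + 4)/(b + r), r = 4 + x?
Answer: -153/8 ≈ -19.125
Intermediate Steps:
r = -1 (r = 4 - 5 = -1)
s(b) = -(4 + b)/(4*(-1 + b)) (s(b) = -(b + 4)/(4*(b - 1)) = -(4 + b)/(4*(-1 + b)))
-17*s(w(3, -1))*(-2) = -17*(-4 - 1*5)/(4*(-1 + 5))*(-2) = -17*(-4 - 5)/(4*4)*(-2) = -17*(-9)/(4*4)*(-2) = -17*(-9/16)*(-2) = (153/16)*(-2) = -153/8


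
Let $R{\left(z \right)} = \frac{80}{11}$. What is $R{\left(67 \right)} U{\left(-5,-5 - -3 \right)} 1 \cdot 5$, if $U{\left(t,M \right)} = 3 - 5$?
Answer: $- \frac{800}{11} \approx -72.727$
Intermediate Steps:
$U{\left(t,M \right)} = -2$
$R{\left(z \right)} = \frac{80}{11}$ ($R{\left(z \right)} = 80 \cdot \frac{1}{11} = \frac{80}{11}$)
$R{\left(67 \right)} U{\left(-5,-5 - -3 \right)} 1 \cdot 5 = \frac{80 \left(-2\right) 1 \cdot 5}{11} = \frac{80 \left(\left(-2\right) 5\right)}{11} = \frac{80}{11} \left(-10\right) = - \frac{800}{11}$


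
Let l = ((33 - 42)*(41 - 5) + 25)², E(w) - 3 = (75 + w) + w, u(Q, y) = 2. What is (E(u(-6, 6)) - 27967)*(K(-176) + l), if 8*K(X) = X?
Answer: -2492333415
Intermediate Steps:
K(X) = X/8
E(w) = 78 + 2*w (E(w) = 3 + ((75 + w) + w) = 3 + (75 + 2*w) = 78 + 2*w)
l = 89401 (l = (-9*36 + 25)² = (-324 + 25)² = (-299)² = 89401)
(E(u(-6, 6)) - 27967)*(K(-176) + l) = ((78 + 2*2) - 27967)*((⅛)*(-176) + 89401) = ((78 + 4) - 27967)*(-22 + 89401) = (82 - 27967)*89379 = -27885*89379 = -2492333415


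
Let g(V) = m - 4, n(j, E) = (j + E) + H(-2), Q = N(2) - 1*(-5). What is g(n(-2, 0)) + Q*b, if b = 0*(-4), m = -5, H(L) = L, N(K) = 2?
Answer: -9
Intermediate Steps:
Q = 7 (Q = 2 - 1*(-5) = 2 + 5 = 7)
b = 0
n(j, E) = -2 + E + j (n(j, E) = (j + E) - 2 = (E + j) - 2 = -2 + E + j)
g(V) = -9 (g(V) = -5 - 4 = -9)
g(n(-2, 0)) + Q*b = -9 + 7*0 = -9 + 0 = -9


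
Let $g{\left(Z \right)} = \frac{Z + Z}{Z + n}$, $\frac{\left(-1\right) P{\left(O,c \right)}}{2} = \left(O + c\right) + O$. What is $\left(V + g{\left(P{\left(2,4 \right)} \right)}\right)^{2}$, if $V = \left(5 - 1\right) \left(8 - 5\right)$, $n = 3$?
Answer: $\frac{35344}{169} \approx 209.14$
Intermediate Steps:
$P{\left(O,c \right)} = - 4 O - 2 c$ ($P{\left(O,c \right)} = - 2 \left(\left(O + c\right) + O\right) = - 2 \left(c + 2 O\right) = - 4 O - 2 c$)
$g{\left(Z \right)} = \frac{2 Z}{3 + Z}$ ($g{\left(Z \right)} = \frac{Z + Z}{Z + 3} = \frac{2 Z}{3 + Z}$)
$V = 12$ ($V = 4 \cdot 3 = 12$)
$\left(V + g{\left(P{\left(2,4 \right)} \right)}\right)^{2} = \left(12 + \frac{2 \left(\left(-4\right) 2 - 8\right)}{3 - 16}\right)^{2} = \left(12 + \frac{2 \left(-8 - 8\right)}{3 - 16}\right)^{2} = \left(12 + 2 \left(-16\right) \frac{1}{3 - 16}\right)^{2} = \left(12 + 2 \left(-16\right) \frac{1}{-13}\right)^{2} = \left(12 + 2 \left(-16\right) \left(- \frac{1}{13}\right)\right)^{2} = \left(12 + \frac{32}{13}\right)^{2} = \left(\frac{188}{13}\right)^{2} = \frac{35344}{169}$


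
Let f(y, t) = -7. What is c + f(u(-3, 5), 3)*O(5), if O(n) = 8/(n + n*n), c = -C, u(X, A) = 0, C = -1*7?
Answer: 77/15 ≈ 5.1333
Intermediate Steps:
C = -7
c = 7 (c = -1*(-7) = 7)
O(n) = 8/(n + n²)
c + f(u(-3, 5), 3)*O(5) = 7 - 56/(5*(1 + 5)) = 7 - 56/(5*6) = 7 - 7*4/15 = 7 - 28/15 = 77/15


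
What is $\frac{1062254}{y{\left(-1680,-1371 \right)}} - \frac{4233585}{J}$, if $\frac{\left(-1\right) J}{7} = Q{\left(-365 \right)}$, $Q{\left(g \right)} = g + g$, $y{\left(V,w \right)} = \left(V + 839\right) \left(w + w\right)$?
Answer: $- \frac{975731203093}{1178377242} \approx -828.03$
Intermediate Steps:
$y{\left(V,w \right)} = 2 w \left(839 + V\right)$ ($y{\left(V,w \right)} = \left(839 + V\right) 2 w = 2 w \left(839 + V\right)$)
$Q{\left(g \right)} = 2 g$
$J = 5110$ ($J = - 7 \cdot 2 \left(-365\right) = \left(-7\right) \left(-730\right) = 5110$)
$\frac{1062254}{y{\left(-1680,-1371 \right)}} - \frac{4233585}{J} = \frac{1062254}{2 \left(-1371\right) \left(839 - 1680\right)} - \frac{4233585}{5110} = \frac{1062254}{2 \left(-1371\right) \left(-841\right)} - \frac{846717}{1022} = \frac{1062254}{2306022} - \frac{846717}{1022} = 1062254 \cdot \frac{1}{2306022} - \frac{846717}{1022} = \frac{531127}{1153011} - \frac{846717}{1022} = - \frac{975731203093}{1178377242}$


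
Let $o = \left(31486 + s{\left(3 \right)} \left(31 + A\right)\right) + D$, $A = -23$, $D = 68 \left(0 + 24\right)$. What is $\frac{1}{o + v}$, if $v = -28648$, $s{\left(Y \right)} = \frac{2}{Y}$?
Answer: $\frac{3}{13426} \approx 0.00022345$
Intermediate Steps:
$D = 1632$ ($D = 68 \cdot 24 = 1632$)
$o = \frac{99370}{3}$ ($o = \left(31486 + \frac{2}{3} \left(31 - 23\right)\right) + 1632 = \left(31486 + 2 \cdot \frac{1}{3} \cdot 8\right) + 1632 = \left(31486 + \frac{2}{3} \cdot 8\right) + 1632 = \left(31486 + \frac{16}{3}\right) + 1632 = \frac{94474}{3} + 1632 = \frac{99370}{3} \approx 33123.0$)
$\frac{1}{o + v} = \frac{1}{\frac{99370}{3} - 28648} = \frac{1}{\frac{13426}{3}} = \frac{3}{13426}$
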